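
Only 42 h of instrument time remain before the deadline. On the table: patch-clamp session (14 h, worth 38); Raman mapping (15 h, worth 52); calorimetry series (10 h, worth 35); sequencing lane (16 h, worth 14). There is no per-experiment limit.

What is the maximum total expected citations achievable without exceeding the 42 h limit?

140

4×calorimetry series uses 40 of the 42 h and totals 140.
Nothing else within 42 h beats 140.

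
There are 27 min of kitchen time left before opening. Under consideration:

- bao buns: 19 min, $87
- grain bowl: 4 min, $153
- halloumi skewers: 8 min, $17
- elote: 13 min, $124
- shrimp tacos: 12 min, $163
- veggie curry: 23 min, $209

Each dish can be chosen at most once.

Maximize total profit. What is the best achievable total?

362

The ratio heuristic lands on grain bowl + halloumi skewers + shrimp tacos (333) but leaves 3 min idle.
Dropping halloumi skewers and shrimp tacos frees 20 min; slotting in veggie curry (23 min) lifts the total to 362 at 27 min.
An exhaustive check of the 64 subsets confirms 362.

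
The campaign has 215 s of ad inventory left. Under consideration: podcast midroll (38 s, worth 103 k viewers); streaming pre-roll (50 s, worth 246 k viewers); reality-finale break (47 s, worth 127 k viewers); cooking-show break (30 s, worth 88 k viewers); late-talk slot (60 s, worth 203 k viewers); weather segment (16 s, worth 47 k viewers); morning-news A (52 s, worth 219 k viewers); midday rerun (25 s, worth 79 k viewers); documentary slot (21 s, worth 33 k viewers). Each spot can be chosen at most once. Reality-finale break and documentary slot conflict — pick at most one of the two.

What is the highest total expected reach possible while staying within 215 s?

803

Ranking by ratio (expected reach/s): streaming pre-roll 4.92, morning-news A 4.21, late-talk slot 3.38.
Greedy by ratio would take streaming pre-roll + late-talk slot + weather segment + morning-news A + midday rerun: 203 s used, total 794.
Replace midday rerun with cooking-show break: the trade gains 9 net, giving 803 at 208 s.
Runner-up streaming pre-roll + reality-finale break + late-talk slot + morning-news A tops out at 795.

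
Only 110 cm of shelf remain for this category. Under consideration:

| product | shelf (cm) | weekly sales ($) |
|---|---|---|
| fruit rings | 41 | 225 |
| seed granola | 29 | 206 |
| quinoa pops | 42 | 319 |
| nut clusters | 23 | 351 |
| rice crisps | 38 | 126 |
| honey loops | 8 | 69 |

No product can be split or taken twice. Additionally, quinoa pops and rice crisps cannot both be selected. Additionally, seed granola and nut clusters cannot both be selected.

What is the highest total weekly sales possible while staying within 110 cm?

By weekly sales per cm: nut clusters 15.26, honey loops 8.62, quinoa pops 7.60, seed granola 7.10 lead.
Fruit rings + quinoa pops + nut clusters uses 106 of the 110 cm and totals 895.
An exhaustive check of the 64 subsets confirms 895.

895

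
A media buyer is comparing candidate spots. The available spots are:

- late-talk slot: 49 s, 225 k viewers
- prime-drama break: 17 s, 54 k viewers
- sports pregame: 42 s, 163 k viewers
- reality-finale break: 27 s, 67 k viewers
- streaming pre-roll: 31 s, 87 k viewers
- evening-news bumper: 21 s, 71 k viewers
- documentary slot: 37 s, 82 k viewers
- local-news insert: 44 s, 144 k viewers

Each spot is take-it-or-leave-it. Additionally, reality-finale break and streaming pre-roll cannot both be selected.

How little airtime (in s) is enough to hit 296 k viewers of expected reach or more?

70

Need the lightest bundle worth ≥ 296.
late-talk slot + evening-news bumper reaches 296 using 70 s.
Below 70 s the best achievable stays under 296.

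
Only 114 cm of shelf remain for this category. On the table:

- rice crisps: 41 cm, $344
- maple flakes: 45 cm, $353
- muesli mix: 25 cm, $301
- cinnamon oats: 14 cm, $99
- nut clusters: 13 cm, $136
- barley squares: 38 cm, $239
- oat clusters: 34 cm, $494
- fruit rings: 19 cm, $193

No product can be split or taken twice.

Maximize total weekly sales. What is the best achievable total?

1275

Filling by ratio: muesli mix + cinnamon oats + nut clusters + oat clusters + fruit rings for 1223, with 9 cm left unused.
Replace cinnamon oats and fruit rings with rice crisps: the trade gains 52 net, giving 1275 at 113 cm.
No other feasible combination exceeds 1275.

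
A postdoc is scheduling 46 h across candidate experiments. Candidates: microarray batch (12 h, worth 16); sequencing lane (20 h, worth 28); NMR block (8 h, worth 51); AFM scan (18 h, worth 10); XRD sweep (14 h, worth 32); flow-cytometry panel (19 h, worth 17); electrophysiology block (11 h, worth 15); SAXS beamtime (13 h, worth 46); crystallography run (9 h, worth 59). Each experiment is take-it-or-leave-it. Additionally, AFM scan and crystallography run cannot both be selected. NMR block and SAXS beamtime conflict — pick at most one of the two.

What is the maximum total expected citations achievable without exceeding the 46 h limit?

158

By expected citations per h: crystallography run 6.56, NMR block 6.38, SAXS beamtime 3.54, XRD sweep 2.29 lead.
Microarray batch + NMR block + XRD sweep + crystallography run uses 43 of the 46 h and totals 158.
That's the maximum — no feasible swap from here does better than 158.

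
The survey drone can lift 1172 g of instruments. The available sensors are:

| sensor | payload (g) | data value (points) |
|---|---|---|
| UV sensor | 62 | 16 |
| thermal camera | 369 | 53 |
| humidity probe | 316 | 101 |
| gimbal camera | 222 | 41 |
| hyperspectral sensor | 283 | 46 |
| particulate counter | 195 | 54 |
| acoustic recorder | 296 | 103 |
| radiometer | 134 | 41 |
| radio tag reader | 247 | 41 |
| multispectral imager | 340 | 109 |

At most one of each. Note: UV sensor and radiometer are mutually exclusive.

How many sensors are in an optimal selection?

Optimal total is 367.
One optimal bundle: humidity probe + particulate counter + acoustic recorder + multispectral imager (1147 g).
All optima have 4 sensors.

4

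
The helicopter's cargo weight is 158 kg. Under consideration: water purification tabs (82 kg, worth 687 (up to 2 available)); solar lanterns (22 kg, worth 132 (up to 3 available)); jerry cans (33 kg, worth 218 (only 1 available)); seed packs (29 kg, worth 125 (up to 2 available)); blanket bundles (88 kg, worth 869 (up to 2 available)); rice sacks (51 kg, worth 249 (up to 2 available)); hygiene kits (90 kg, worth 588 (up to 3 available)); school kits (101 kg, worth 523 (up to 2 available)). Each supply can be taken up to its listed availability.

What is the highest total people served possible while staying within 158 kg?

1265

Density check — blanket bundles 9.88, water purification tabs 8.38, jerry cans 6.61, hygiene kits 6.53 are the best per kg.
Taking the top-ratio supplies first gives solar lanterns + jerry cans + blanket bundles for 1219 (143 kg).
Dropping jerry cans frees 33 kg; slotting in 2×solar lanterns (44 kg) lifts the total to 1265 at 154 kg.
That's the maximum — no swap from here does better than 1265.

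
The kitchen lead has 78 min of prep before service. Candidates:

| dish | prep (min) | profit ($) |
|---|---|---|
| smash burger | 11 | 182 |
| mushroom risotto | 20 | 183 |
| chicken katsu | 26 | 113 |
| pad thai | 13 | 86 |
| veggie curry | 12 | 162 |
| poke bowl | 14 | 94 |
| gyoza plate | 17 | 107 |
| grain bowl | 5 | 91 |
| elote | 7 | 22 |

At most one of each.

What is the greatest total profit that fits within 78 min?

811

A density-first pass picks smash burger + mushroom risotto + pad thai + veggie curry + poke bowl + grain bowl — 798 at 75 min.
Dropping poke bowl frees 14 min; slotting in gyoza plate (17 min) lifts the total to 811 at 78 min.
Runner-up smash burger + mushroom risotto + pad thai + veggie curry + poke bowl + grain bowl tops out at 798.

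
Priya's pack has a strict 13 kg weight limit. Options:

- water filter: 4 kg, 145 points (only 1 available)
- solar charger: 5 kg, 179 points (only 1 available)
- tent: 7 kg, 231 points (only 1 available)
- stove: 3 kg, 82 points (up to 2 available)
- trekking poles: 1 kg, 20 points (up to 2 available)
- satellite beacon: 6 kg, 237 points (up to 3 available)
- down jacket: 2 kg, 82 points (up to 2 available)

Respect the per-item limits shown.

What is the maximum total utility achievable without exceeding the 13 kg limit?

498

Ranking by ratio (utility/kg): down jacket 41.00, satellite beacon 39.50, water filter 36.25.
Taking the top-ratio items first gives stove + satellite beacon + 2×down jacket for 483 (13 kg).
The 5 kg tied up in stove and down jacket is better spent on solar charger — total rises to 498 (13 kg).
Every other selection either busts 13 kg or exceeds an availability limit or fails to beat 498.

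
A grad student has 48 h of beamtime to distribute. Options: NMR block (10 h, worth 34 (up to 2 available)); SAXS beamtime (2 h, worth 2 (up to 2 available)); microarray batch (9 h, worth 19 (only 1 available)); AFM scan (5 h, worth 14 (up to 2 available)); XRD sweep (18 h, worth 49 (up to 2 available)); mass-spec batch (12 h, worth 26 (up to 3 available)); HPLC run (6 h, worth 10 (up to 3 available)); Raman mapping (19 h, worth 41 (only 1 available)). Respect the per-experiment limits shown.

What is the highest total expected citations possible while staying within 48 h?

145

The ratio ordering already packs tightly: 2×NMR block + 2×AFM scan + XRD sweep, 48 h, 145.
No other feasible combination exceeds 145.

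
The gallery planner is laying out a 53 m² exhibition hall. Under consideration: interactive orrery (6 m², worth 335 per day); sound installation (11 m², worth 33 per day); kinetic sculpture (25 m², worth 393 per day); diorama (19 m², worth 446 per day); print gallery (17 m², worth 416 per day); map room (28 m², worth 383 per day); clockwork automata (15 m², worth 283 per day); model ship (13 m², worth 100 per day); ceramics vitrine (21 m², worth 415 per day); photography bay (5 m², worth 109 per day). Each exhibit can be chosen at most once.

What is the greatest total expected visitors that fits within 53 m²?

Density check — interactive orrery 55.83, print gallery 24.47, diorama 23.47 are the best per m².
Interactive orrery + diorama + print gallery + photography bay uses 47 of the 53 m² and totals 1306.

1306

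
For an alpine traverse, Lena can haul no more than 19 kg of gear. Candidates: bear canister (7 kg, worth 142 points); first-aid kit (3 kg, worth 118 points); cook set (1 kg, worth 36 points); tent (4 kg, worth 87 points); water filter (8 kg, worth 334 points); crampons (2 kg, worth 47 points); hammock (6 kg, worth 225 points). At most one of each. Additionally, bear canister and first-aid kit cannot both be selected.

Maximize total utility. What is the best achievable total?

724

Filling by ratio: first-aid kit + cook set + water filter + hammock for 713, with 1 kg left unused.
Dropping cook set frees 1 kg; slotting in crampons (2 kg) lifts the total to 724 at 19 kg.
That's the maximum — no feasible swap from here does better than 724.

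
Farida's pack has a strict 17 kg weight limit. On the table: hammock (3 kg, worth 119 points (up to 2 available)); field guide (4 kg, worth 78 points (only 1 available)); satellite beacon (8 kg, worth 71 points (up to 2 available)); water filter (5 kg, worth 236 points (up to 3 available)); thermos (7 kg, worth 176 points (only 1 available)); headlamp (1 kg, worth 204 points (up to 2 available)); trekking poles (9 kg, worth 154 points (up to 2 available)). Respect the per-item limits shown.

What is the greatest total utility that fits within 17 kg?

1116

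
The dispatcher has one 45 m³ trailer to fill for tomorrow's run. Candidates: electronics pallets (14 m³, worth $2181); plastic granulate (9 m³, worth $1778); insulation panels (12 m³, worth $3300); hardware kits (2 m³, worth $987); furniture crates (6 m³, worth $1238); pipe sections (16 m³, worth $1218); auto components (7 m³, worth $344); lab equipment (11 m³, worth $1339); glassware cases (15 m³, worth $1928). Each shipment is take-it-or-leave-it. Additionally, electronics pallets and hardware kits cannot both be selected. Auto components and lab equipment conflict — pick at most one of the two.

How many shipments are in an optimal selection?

The maximum revenue within 45 m³ is 9231.
For example plastic granulate + insulation panels + hardware kits + furniture crates + glassware cases achieves it, using 44 m³.
Any selection reaching 9231 contains exactly 5 shipments.

5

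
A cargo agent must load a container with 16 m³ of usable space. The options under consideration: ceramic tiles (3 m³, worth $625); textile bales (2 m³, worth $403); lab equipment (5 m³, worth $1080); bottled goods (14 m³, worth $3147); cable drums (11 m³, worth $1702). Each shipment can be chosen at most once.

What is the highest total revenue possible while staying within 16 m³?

Textile bales + bottled goods uses 16 of the 16 m³ and totals 3550.
The closest alternative, bottled goods, reaches only 3147.

3550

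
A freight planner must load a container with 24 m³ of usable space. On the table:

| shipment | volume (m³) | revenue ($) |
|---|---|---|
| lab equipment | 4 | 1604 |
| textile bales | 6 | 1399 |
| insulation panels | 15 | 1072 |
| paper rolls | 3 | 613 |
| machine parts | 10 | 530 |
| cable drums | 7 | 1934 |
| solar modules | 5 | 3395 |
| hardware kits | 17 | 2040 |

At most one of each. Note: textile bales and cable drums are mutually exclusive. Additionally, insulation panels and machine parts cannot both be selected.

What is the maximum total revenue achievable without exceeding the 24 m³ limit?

7546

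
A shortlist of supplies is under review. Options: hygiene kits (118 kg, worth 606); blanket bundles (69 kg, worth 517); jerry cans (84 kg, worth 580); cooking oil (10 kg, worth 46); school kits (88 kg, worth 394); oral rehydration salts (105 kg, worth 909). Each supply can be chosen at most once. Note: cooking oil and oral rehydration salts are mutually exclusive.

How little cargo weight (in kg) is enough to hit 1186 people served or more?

174

Minimise kg subject to total people served ≥ 1186.
blanket bundles + oral rehydration salts reaches 1426 using 174 kg.
Any bundle with less than 174 kg falls short of 1186.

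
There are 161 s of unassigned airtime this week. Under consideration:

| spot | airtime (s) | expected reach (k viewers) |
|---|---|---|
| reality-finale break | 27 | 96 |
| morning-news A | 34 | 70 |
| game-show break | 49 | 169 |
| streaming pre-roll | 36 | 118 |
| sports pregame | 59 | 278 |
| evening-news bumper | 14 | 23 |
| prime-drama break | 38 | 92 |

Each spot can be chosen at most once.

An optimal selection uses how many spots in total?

Optimal total is 588.
For example game-show break + streaming pre-roll + sports pregame + evening-news bumper achieves it, using 158 s.
Any selection reaching 588 contains exactly 4 spots.

4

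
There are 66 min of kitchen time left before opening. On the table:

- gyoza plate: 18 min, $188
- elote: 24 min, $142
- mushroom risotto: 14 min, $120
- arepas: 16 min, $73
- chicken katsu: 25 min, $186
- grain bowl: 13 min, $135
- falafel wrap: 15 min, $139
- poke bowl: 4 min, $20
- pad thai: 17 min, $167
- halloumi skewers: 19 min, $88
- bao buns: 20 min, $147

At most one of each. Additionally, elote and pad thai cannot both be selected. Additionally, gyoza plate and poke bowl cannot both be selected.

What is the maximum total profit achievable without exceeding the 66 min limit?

629

Ranking by ratio (profit/min): gyoza plate 10.44, grain bowl 10.38, pad thai 9.82.
Taking gyoza plate + grain bowl + falafel wrap + pad thai: 63 min used, 629 in profit.
Every other selection either busts 66 min or breaks a pairing rule or fails to beat 629.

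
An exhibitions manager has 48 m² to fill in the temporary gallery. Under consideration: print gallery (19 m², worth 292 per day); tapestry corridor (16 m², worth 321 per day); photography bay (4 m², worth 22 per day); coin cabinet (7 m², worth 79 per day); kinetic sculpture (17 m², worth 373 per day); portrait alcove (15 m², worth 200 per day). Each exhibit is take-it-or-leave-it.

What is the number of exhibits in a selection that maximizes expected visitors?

Best achievable expected visitors is 894.
For example tapestry corridor + kinetic sculpture + portrait alcove achieves it, using 48 m².
Any selection reaching 894 contains exactly 3 exhibits.

3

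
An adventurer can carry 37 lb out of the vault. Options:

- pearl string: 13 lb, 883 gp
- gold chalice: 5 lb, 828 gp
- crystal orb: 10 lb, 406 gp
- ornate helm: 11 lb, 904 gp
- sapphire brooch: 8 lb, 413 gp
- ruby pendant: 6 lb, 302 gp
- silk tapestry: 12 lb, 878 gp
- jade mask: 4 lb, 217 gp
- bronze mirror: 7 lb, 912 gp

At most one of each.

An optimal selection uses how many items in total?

4

Best achievable value is 3527.
pearl string + gold chalice + ornate helm + bronze mirror hits 3527 at 36 lb.
Any selection reaching 3527 contains exactly 4 items.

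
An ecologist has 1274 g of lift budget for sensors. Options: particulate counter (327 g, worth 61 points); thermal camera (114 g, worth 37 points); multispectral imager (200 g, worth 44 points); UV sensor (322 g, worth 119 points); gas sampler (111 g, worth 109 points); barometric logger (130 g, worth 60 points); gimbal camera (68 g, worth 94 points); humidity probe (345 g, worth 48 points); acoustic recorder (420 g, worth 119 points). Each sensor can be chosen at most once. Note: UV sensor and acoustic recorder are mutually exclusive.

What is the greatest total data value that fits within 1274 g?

524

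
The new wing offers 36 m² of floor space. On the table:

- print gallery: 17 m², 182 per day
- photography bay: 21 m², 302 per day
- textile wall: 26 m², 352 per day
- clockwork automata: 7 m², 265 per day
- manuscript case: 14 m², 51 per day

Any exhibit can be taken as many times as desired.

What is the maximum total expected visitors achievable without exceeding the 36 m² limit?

Density check — clockwork automata 37.86, photography bay 14.38, textile wall 13.54, print gallery 10.71 are the best per m².
Best packing: 5×clockwork automata — 35 m², 1325 total.
The spare 1 m² is too small for any remaining exhibit, and no exchange beats 1325.

1325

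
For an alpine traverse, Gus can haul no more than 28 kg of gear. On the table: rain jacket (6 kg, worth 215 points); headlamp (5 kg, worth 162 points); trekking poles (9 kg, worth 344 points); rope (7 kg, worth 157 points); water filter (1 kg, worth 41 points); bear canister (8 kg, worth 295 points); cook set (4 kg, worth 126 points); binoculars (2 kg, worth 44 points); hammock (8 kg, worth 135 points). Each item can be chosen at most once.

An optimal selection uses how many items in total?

5

Optimal total is 1021.
One optimal bundle: rain jacket + trekking poles + water filter + bear canister + cook set (28 kg).
Any selection reaching 1021 contains exactly 5 items.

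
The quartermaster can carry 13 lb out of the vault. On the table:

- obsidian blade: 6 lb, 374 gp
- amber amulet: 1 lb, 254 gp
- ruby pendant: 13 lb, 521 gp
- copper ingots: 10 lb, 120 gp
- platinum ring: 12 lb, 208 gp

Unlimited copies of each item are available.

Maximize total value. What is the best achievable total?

Ranking by ratio (value/lb): amber amulet 254.00, obsidian blade 62.33, ruby pendant 40.08, platinum ring 17.33.
13×amber amulet uses 13 of the 13 lb and totals 3302.
Nothing else within 13 lb beats 3302.

3302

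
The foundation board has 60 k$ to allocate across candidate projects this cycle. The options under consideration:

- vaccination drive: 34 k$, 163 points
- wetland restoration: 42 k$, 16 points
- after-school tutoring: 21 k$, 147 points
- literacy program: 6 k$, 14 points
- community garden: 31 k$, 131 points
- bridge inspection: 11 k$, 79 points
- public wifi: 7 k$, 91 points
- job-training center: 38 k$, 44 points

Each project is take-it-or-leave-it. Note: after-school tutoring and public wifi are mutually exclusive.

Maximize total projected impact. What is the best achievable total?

Vaccination drive + literacy program + bridge inspection + public wifi uses 58 of the 60 k$ and totals 347.
The closest alternative, vaccination drive + bridge inspection + public wifi, reaches only 333.

347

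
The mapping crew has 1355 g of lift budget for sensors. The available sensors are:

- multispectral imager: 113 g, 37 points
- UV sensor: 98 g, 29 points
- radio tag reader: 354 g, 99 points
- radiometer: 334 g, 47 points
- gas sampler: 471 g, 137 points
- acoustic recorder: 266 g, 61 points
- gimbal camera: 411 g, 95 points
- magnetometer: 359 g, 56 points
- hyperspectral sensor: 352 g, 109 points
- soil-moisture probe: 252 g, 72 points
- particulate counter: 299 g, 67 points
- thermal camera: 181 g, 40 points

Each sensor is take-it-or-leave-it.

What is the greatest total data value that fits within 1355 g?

387

A density-first pass picks multispectral imager + UV sensor + gas sampler + hyperspectral sensor + soil-moisture probe — 384 at 1286 g.
The 113 g tied up in multispectral imager is better spent on thermal camera — total rises to 387 (1354 g).
Next best is multispectral imager + UV sensor + radio tag reader + hyperspectral sensor + soil-moisture probe + thermal camera at 386 (1350 g) — short by 1.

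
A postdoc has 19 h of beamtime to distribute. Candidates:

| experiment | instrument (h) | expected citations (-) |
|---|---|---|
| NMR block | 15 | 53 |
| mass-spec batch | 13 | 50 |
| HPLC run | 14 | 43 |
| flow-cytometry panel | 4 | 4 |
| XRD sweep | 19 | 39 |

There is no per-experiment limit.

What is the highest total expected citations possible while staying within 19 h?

Density check — mass-spec batch 3.85, NMR block 3.53, HPLC run 3.07, XRD sweep 2.05 are the best per h.
Taking the top-ratio experiments first gives mass-spec batch + flow-cytometry panel for 54 (17 h).
Replace mass-spec batch with NMR block: the trade gains 3 net, giving 57 at 19 h.
No other feasible combination exceeds 57.

57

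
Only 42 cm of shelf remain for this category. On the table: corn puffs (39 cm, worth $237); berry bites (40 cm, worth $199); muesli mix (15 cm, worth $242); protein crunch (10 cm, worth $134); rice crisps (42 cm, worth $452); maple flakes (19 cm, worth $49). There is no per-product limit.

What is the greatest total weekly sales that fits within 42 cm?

Ranking by ratio (weekly sales/cm): muesli mix 16.13, protein crunch 13.40, rice crisps 10.76.
2×muesli mix + protein crunch uses 40 of the 42 cm and totals 618.

618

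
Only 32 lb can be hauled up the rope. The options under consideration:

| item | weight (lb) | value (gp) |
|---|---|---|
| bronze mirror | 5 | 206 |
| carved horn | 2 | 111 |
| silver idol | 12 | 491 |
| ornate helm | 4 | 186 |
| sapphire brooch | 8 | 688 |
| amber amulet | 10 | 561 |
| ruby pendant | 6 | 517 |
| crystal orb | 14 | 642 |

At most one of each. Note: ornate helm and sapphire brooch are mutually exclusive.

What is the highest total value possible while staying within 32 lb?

2083

Bronze mirror + carved horn + sapphire brooch + amber amulet + ruby pendant uses 31 of the 32 lb and totals 2083.
The closest alternative, bronze mirror + sapphire brooch + amber amulet + ruby pendant, reaches only 1972.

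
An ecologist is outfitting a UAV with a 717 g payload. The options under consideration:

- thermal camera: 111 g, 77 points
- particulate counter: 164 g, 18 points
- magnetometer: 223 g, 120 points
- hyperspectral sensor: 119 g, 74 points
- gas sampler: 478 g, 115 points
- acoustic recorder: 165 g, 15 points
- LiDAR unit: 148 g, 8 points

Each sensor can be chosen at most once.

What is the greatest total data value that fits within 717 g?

Best packing: thermal camera + particulate counter + magnetometer + hyperspectral sensor — 617 g, 289 total.
Runner-up thermal camera + magnetometer + hyperspectral sensor + acoustic recorder tops out at 286.

289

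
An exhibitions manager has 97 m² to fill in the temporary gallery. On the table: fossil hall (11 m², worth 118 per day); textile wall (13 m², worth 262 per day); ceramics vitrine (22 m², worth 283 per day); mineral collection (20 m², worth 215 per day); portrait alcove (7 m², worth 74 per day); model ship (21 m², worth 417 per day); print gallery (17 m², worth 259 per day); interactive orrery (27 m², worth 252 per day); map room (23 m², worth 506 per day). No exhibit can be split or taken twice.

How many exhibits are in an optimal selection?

The maximum expected visitors within 97 m² is 1727.
For example textile wall + ceramics vitrine + model ship + print gallery + map room achieves it, using 96 m².
Any selection reaching 1727 contains exactly 5 exhibits.

5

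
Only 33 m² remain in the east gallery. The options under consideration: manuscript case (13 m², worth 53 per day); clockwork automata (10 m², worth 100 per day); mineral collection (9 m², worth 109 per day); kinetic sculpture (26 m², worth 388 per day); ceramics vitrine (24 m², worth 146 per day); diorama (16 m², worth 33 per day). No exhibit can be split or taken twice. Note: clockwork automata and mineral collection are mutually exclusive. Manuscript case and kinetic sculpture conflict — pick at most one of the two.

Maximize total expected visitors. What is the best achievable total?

388

Kinetic sculpture uses 26 of the 33 m² and totals 388.
That's the maximum — no feasible swap from here does better than 388.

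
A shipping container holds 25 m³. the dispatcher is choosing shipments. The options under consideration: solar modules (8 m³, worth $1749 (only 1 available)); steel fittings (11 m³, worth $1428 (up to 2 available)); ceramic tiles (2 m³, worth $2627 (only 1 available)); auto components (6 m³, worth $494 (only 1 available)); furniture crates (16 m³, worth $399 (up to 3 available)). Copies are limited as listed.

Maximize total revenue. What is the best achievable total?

5804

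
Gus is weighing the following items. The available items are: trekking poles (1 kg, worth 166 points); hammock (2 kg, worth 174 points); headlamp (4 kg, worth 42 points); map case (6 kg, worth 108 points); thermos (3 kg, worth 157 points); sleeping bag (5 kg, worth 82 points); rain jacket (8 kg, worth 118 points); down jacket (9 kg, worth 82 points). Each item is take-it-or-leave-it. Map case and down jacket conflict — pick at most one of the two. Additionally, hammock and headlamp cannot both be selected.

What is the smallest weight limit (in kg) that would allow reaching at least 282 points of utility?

3

Minimise kg subject to total utility ≥ 282.
trekking poles + hammock reaches 340 using 3 kg.
Any bundle with less than 3 kg falls short of 282.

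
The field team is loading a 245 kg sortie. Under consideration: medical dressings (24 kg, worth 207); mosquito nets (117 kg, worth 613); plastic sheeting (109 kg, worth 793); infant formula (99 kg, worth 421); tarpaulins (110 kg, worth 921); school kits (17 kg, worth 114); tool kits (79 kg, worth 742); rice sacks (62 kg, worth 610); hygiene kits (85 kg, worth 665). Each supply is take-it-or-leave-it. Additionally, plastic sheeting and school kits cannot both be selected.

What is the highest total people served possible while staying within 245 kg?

Ranking by ratio (people served/kg): rice sacks 9.84, tool kits 9.39, medical dressings 8.62.
A density-first pass picks medical dressings + school kits + tool kits + rice sacks — 1673 at 182 kg.
Dropping medical dressings frees 24 kg; slotting in hygiene kits (85 kg) lifts the total to 2131 at 243 kg.
An exhaustive check of the 512 subsets confirms 2131.

2131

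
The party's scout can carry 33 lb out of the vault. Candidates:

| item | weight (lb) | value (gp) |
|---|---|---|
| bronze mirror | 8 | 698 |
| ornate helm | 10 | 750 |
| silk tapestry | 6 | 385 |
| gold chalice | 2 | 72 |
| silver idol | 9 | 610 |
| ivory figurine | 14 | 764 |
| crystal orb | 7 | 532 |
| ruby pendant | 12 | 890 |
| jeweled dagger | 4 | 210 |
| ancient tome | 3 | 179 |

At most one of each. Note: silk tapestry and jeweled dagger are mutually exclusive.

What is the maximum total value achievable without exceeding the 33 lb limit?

2517

Density check — bronze mirror 87.25, crystal orb 76.00, ornate helm 75.00, ruby pendant 74.17 are the best per lb.
Greedy by ratio would take bronze mirror + ornate helm + silk tapestry + gold chalice + crystal orb: 33 lb used, total 2437.
A better packing is bronze mirror + ornate helm + ruby pendant + ancient tome: 33 lb, total 2517.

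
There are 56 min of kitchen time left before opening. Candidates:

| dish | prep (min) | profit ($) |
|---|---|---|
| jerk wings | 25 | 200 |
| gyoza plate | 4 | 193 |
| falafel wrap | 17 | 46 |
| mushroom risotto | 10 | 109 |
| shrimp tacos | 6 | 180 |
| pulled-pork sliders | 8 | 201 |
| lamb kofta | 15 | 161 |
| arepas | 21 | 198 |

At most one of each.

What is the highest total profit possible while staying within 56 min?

933

Taking the top-ratio dishes first gives gyoza plate + mushroom risotto + shrimp tacos + pulled-pork sliders + lamb kofta for 844 (43 min).
Replace mushroom risotto with arepas: the trade gains 89 net, giving 933 at 54 min.
Runner-up jerk wings + gyoza plate + mushroom risotto + shrimp tacos + pulled-pork sliders tops out at 883.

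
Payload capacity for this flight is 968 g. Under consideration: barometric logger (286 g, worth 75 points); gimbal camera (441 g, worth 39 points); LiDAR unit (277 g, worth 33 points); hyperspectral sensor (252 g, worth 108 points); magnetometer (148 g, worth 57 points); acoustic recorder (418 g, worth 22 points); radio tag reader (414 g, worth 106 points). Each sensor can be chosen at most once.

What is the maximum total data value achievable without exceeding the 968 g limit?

289

Taking the top-ratio sensors first gives barometric logger + LiDAR unit + hyperspectral sensor + magnetometer for 273 (963 g).
Replace LiDAR unit and magnetometer with radio tag reader: the trade gains 16 net, giving 289 at 952 g.
That's the maximum — no swap from here does better than 289.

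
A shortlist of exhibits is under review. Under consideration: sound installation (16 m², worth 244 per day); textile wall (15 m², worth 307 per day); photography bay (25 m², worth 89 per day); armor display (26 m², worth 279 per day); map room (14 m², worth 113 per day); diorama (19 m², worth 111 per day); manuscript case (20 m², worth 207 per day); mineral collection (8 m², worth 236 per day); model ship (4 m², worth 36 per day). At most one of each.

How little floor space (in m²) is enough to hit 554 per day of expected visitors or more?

27

Need the lightest bundle worth ≥ 554.
textile wall + mineral collection + model ship: 579 expected visitors at 27 m².
No combination under 27 m² hits 554.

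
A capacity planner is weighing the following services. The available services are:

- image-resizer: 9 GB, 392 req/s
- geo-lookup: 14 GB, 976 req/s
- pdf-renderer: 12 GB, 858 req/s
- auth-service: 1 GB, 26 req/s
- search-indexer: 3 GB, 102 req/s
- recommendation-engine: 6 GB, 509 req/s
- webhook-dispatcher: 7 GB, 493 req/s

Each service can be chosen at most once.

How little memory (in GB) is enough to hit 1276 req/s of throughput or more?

18

Look for the lowest-memory combination reaching 1276.
pdf-renderer + recommendation-engine reaches 1367 using 18 GB.
No combination under 18 GB hits 1276.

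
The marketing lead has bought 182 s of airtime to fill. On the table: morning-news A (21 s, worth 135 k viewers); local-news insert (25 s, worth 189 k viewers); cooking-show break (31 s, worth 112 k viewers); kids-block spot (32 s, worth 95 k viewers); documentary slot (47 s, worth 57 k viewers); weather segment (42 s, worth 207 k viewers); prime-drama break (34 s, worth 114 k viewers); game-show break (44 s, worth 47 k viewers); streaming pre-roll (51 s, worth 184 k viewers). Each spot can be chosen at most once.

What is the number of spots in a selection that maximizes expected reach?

5

The maximum expected reach within 182 s is 829.
One optimal bundle: morning-news A + local-news insert + weather segment + prime-drama break + streaming pre-roll (173 s).
Any selection reaching 829 contains exactly 5 spots.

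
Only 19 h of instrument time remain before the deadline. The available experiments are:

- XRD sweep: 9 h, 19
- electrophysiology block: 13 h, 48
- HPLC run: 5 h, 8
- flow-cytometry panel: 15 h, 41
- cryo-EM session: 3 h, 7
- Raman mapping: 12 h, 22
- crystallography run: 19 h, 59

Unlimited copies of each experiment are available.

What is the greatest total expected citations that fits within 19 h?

Density check — electrophysiology block 3.69, crystallography run 3.11, flow-cytometry panel 2.73 are the best per h.
Best packing: electrophysiology block + 2×cryo-EM session — 19 h, 62 total.

62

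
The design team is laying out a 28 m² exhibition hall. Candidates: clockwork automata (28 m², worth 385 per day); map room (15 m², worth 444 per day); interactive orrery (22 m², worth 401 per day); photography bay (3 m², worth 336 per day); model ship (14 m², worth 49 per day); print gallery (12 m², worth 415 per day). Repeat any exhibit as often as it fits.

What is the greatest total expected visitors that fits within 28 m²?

3024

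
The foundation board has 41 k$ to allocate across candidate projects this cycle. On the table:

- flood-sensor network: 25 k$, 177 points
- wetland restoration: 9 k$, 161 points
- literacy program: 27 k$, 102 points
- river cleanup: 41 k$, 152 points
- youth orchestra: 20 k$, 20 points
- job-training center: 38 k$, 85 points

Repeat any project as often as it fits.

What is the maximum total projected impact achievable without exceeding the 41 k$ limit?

4×wetland restoration uses 36 of the 41 k$ and totals 644.

644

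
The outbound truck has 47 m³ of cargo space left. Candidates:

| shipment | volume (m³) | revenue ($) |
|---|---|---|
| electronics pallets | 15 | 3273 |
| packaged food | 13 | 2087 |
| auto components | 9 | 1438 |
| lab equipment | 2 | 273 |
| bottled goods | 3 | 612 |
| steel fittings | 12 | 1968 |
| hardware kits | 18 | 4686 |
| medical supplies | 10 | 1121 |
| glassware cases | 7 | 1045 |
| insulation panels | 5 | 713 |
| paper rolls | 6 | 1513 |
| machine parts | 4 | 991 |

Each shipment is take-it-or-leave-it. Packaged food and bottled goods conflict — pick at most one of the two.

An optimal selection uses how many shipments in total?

5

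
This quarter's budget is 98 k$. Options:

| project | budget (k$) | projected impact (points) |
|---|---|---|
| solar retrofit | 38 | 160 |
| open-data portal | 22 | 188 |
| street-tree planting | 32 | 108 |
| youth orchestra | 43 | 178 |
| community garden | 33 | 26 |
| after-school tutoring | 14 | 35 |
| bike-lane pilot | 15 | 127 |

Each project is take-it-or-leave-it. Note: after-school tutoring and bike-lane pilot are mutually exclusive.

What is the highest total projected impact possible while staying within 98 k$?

Density check — open-data portal 8.55, bike-lane pilot 8.47, solar retrofit 4.21, youth orchestra 4.14 are the best per k$.
Open-data portal + youth orchestra + bike-lane pilot uses 80 of the 98 k$ and totals 493.
Next best is solar retrofit + open-data portal + bike-lane pilot at 475 (75 k$) — short by 18.

493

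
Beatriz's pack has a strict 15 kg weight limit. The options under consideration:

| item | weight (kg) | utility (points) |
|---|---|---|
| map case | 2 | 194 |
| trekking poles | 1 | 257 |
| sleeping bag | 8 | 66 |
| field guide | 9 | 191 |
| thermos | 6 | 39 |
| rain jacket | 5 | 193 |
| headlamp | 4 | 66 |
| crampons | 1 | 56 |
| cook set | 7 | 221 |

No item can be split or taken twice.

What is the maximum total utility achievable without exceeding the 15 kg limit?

Density check — trekking poles 257.00, map case 97.00, crampons 56.00 are the best per kg.
Taking the top-ratio items first gives map case + trekking poles + rain jacket + headlamp + crampons for 766 (13 kg).
Dropping headlamp and crampons frees 5 kg; slotting in cook set (7 kg) lifts the total to 865 at 15 kg.

865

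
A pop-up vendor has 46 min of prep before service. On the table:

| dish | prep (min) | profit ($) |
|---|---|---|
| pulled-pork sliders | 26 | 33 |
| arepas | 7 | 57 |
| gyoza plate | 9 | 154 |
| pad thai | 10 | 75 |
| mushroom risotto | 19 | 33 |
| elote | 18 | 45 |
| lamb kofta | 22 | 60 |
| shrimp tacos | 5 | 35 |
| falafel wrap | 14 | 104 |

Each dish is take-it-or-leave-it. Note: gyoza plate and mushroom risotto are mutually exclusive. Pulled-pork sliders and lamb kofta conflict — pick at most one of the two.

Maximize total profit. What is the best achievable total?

Taking arepas + gyoza plate + pad thai + shrimp tacos + falafel wrap: 45 min used, 425 in profit.
The spare 1 min is too small for any remaining dish, and no feasible exchange beats 425.

425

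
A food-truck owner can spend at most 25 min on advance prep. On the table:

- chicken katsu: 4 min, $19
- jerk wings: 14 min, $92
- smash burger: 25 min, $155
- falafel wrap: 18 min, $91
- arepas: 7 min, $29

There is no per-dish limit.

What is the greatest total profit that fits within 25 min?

155

The ratio heuristic lands on 2×chicken katsu + jerk wings (130) but leaves 3 min idle.
The 22 min tied up in 2×chicken katsu and jerk wings is better spent on smash burger — total rises to 155 (25 min).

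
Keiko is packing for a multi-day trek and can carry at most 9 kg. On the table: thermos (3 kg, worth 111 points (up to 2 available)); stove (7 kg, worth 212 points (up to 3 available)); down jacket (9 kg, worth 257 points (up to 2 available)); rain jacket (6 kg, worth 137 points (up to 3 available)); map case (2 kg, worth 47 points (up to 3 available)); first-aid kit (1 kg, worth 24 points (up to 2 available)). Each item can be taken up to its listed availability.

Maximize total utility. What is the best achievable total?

The ratio heuristic lands on 2×thermos + 2×first-aid kit (270) but leaves 1 kg idle.
The 1 kg tied up in first-aid kit is better spent on map case — total rises to 293 (9 kg).
Every other selection either busts 9 kg or exceeds an availability limit or fails to beat 293.

293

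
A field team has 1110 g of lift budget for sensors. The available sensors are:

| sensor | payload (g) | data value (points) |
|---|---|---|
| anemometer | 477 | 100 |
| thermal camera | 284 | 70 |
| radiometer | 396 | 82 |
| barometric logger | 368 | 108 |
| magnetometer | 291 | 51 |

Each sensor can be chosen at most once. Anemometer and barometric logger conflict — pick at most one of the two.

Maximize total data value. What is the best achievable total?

Thermal camera + radiometer + barometric logger uses 1048 of the 1110 g and totals 260.
That's the maximum — no feasible swap from here does better than 260.

260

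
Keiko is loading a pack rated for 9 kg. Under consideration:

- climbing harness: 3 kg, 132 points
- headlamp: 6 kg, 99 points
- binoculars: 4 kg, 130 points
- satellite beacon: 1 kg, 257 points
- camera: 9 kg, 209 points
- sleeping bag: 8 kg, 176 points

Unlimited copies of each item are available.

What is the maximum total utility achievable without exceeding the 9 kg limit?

2313

The ratio ordering already packs tightly: 9×satellite beacon, 9 kg, 2313.
Every other selection either busts 9 kg or fails to beat 2313.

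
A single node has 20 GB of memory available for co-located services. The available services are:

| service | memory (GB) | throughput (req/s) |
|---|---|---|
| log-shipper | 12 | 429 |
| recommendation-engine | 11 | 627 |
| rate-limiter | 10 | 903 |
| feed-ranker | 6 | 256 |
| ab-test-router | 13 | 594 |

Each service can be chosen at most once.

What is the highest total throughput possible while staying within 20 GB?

The ratio ordering already packs tightly: rate-limiter + feed-ranker, 16 GB, 1159.
The closest alternative, rate-limiter, reaches only 903.

1159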